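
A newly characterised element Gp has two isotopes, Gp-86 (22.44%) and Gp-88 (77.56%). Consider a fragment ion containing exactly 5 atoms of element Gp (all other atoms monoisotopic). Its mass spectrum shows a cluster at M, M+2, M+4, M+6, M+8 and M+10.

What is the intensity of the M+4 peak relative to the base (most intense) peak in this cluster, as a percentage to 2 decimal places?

(0.2244 + 0.7756)^5 gives M 0.0006, M+2 0.0098, M+4 0.0680, M+6 0.2349, M+8 0.4060, M+10 0.2807; the largest is M+8.
P(M+8) = C(5,4) × 0.2244^1 × 0.7756^4 = 5 × 0.2244 × 0.36186885 = 0.406017 (base)
P(M+4) = C(5,2) × 0.2244^3 × 0.7756^2 = 10 × 0.01129974 × 0.60155536 = 0.067974
Relative intensity = 0.067974 / 0.406017 × 100 = 16.74

16.74%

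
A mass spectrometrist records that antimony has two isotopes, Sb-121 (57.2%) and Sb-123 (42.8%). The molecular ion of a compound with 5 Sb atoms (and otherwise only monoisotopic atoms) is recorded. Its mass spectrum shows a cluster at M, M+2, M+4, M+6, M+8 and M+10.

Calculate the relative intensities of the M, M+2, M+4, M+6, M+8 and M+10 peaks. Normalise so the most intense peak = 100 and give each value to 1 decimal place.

The 5 Sb atoms are independent, so intensities follow the terms of (0.572 + 0.428)^5.
P(M) = 0.572^5 = 0.061232
P(M+2) = 5 × 0.572^4 × 0.428^1 = 0.229086
P(M+4) = 10 × 0.572^3 × 0.428^2 = 0.342827
P(M+6) = 10 × 0.572^2 × 0.428^3 = 0.256521
P(M+8) = 5 × 0.572^1 × 0.428^4 = 0.095971
P(M+10) = 0.428^5 = 0.014362
The M+4 peak is largest (0.342827); scaling to 100 gives 17.9 : 66.8 : 100.0 : 74.8 : 28.0 : 4.2.

17.9 : 66.8 : 100.0 : 74.8 : 28.0 : 4.2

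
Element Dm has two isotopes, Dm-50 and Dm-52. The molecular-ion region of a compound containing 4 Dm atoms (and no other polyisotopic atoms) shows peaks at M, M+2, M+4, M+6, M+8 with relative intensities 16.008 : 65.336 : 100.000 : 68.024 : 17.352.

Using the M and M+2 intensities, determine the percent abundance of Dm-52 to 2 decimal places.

Let p = fractional abundance of Dm-50. I(M+2)/I(M) = [C(4,1)·p^3·(1−p)] / p^4 = 4·(1−p)/p = 65.336/16.008 = 4.0815
(1−p)/p = 4.0815/4 = 1.0204  ⇒  p = 1/(1 + 1.0204) = 0.4950
Dm-50: 49.50%, Dm-52: 50.50%.

50.50%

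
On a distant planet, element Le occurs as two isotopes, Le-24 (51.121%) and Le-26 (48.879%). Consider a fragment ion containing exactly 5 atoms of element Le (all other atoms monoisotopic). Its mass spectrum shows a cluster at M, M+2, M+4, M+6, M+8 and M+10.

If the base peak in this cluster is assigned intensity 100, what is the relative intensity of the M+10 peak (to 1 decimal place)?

8.7

Term probabilities: M 0.0349, M+2 0.1669, M+4 0.3192, M+6 0.3052, M+8 0.1459, M+10 0.0279. Base peak = M+4.
P(M+4) = C(5,2) × 0.51121^3 × 0.48879^2 = 10 × 0.1335974 × 0.23891566 = 0.319185 (base)
P(M+10) = C(5,5) × 0.51121^0 × 0.48879^5 = 1 × 1.0000 × 0.02790047 = 0.027900
Relative intensity = 0.027900 / 0.319185 × 100 = 8.7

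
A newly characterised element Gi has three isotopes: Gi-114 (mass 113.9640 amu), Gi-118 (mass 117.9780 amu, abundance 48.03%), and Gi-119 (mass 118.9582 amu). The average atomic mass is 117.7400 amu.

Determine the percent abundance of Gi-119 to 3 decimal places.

The remaining 51.97% is split between Gi-114 (fraction x) and Gi-119 (fraction 0.5197 − x).
Substituting: 113.9640x + 118.9582(0.5197 − x) = 61.0751666
(113.9640 − 118.9582)x = -0.74740994  ⇒  x = 0.14966, y = 0.37004
Gi-114: 14.966%, Gi-119: 37.004%.

37.004%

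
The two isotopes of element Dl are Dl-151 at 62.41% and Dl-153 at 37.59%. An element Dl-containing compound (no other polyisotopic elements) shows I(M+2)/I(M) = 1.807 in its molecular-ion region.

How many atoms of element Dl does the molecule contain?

The M+2/M ratio from n Dl atoms is n · q/p = n · 0.3759/0.6241.
n = 1.807 × 0.6241/0.3759 = 3.00 ≈ 3

3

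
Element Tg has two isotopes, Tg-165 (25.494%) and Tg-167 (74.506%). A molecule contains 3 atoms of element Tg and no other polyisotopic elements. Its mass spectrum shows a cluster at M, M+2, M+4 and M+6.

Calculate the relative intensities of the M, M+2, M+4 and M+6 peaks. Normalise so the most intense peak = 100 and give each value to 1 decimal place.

The 3 Tg atoms are independent, so intensities follow the terms of (0.25494 + 0.74506)^3.
P(M) = 0.25494^3 = 0.016570
P(M+2) = 3 × 0.25494^2 × 0.74506^1 = 0.145274
P(M+4) = 3 × 0.25494^1 × 0.74506^2 = 0.424563
P(M+6) = 0.74506^3 = 0.413594
The M+4 peak is largest (0.424563); scaling to 100 gives 3.9 : 34.2 : 100.0 : 97.4.

3.9 : 34.2 : 100.0 : 97.4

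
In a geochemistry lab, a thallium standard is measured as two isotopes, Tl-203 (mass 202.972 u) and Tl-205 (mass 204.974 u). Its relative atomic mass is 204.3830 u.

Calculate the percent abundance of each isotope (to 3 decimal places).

Tl-203: 29.520%, Tl-205: 70.480%

Writing the weighted mean with unknown fraction x of Tl-203:
202.972·x + 204.974·(1 − x) = 204.3830
(202.972 − 204.974)·x = 204.3830 − 204.974
x = -0.5910 / -2.002 = 0.29520 → 29.520% Tl-203, 70.480% Tl-205.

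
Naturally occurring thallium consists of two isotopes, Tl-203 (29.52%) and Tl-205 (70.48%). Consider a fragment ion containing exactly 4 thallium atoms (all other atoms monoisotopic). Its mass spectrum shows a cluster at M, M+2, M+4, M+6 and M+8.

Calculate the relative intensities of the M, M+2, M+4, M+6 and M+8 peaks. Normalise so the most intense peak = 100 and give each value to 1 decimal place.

1.8 : 17.5 : 62.8 : 100.0 : 59.7

Expanding (0.2952 + 0.7048)^4:
P(M) = 0.2952^4 = 0.007594
P(M+2) = 4 × 0.2952^3 × 0.7048^1 = 0.072523
P(M+4) = 6 × 0.2952^2 × 0.7048^2 = 0.259726
P(M+6) = 4 × 0.2952^1 × 0.7048^3 = 0.413403
P(M+8) = 0.7048^4 = 0.246754
The M+6 peak is largest (0.413403); scaling to 100 gives 1.8 : 17.5 : 62.8 : 100.0 : 59.7.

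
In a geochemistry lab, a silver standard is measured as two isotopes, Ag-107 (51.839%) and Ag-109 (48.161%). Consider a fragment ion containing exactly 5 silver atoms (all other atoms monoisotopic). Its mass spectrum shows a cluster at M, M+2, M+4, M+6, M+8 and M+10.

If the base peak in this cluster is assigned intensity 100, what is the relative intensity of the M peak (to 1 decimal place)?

11.6

Binomial terms of (0.51839 + 0.48161)^5: M 0.0374, M+2 0.1739, M+4 0.3231, M+6 0.3002, M+8 0.1394, M+10 0.0259 → M+4 is the base peak.
P(M+4) = C(5,2) × 0.51839^3 × 0.48161^2 = 10 × 0.13930601 × 0.23194819 = 0.323118 (base)
P(M) = C(5,0) × 0.51839^5 × 0.48161^0 = 1 × 0.03743545 × 1.0000 = 0.037435
Relative intensity = 0.037435 / 0.323118 × 100 = 11.6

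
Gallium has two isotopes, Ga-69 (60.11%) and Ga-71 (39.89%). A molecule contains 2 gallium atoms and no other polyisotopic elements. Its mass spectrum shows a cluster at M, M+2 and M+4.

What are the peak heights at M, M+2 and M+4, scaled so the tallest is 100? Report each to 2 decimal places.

Each Ga atom is independently Ga-69 (p = 0.6011) or Ga-71 (q = 0.3989); the cluster is the binomial expansion (p + q)^2.
P(M) = 0.6011^2 = 0.361321
P(M+2) = 2 × 0.6011^1 × 0.3989^1 = 0.479558
P(M+4) = 0.3989^2 = 0.159121
The M+2 peak is largest (0.479558); scaling to 100 gives 75.34 : 100.00 : 33.18.

75.34 : 100.00 : 33.18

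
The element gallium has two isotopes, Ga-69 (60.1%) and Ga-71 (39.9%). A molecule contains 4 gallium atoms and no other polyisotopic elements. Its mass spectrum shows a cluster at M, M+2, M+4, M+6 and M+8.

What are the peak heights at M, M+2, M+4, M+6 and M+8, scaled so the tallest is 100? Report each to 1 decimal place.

The 4 Ga atoms are independent, so intensities follow the terms of (0.601 + 0.399)^4.
P(M) = 0.601^4 = 0.130466
P(M+2) = 4 × 0.601^3 × 0.399^1 = 0.346463
P(M+4) = 6 × 0.601^2 × 0.399^2 = 0.345021
P(M+6) = 4 × 0.601^1 × 0.399^3 = 0.152705
P(M+8) = 0.399^4 = 0.025345
The M+2 peak is largest (0.346463); scaling to 100 gives 37.7 : 100.0 : 99.6 : 44.1 : 7.3.

37.7 : 100.0 : 99.6 : 44.1 : 7.3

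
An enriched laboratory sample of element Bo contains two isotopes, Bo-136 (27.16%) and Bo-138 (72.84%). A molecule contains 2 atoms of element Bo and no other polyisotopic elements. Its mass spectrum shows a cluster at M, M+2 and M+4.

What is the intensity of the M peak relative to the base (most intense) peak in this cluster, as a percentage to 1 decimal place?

13.9%

Binomial terms of (0.2716 + 0.7284)^2: M 0.0738, M+2 0.3957, M+4 0.5306 → M+4 is the base peak.
P(M+4) = C(2,2) × 0.2716^0 × 0.7284^2 = 1 × 1.0000 × 0.53056656 = 0.530567 (base)
P(M) = C(2,0) × 0.2716^2 × 0.7284^0 = 1 × 0.07376656 × 1.0000 = 0.073767
Relative intensity = 0.073767 / 0.530567 × 100 = 13.9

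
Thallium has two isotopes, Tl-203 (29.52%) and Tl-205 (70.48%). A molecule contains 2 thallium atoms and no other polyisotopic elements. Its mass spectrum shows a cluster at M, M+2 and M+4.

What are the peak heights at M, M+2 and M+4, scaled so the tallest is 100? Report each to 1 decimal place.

The 2 Tl atoms are independent, so intensities follow the terms of (0.2952 + 0.7048)^2.
P(M) = 0.2952^2 = 0.087143
P(M+2) = 2 × 0.2952^1 × 0.7048^1 = 0.416114
P(M+4) = 0.7048^2 = 0.496743
The M+4 peak is largest (0.496743); scaling to 100 gives 17.5 : 83.8 : 100.0.

17.5 : 83.8 : 100.0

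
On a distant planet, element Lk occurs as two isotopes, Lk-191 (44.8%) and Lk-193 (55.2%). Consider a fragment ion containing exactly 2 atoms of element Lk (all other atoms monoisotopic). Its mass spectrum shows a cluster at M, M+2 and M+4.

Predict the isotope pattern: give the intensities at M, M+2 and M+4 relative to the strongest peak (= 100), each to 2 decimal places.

The 2 Lk atoms are independent, so intensities follow the terms of (0.448 + 0.552)^2.
P(M) = 0.448^2 = 0.200704
P(M+2) = 2 × 0.448^1 × 0.552^1 = 0.494592
P(M+4) = 0.552^2 = 0.304704
The M+2 peak is largest (0.494592); scaling to 100 gives 40.58 : 100.00 : 61.61.

40.58 : 100.00 : 61.61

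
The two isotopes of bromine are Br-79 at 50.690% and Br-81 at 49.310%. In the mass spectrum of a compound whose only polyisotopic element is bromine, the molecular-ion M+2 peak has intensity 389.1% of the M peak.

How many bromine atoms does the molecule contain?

4

The M+2/M ratio from n Br atoms is n · q/p = n · 0.49310/0.50690.
n = 3.891 × 0.50690/0.49310 = 4.00 ≈ 4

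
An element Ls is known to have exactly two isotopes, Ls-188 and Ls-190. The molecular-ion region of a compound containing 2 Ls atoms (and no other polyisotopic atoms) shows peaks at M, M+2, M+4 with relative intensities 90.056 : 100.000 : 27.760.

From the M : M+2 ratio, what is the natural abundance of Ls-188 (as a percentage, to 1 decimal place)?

If p is the fraction of Ls that is Ls-188, then I(M+2)/I(M) = [C(2,1)·p^1·(1−p)] / p^2 = 2·(1−p)/p = 100.000/90.056 = 1.1104
(1−p)/p = 1.1104/2 = 0.5552  ⇒  p = 1/(1 + 0.5552) = 0.6430
Ls-188: 64.3%, Ls-190: 35.7%.

64.3%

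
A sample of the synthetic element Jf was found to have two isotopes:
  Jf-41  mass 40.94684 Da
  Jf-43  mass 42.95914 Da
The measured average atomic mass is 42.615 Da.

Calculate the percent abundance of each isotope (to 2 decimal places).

Writing the weighted mean with unknown fraction x of Jf-41:
40.94684·x + 42.95914·(1 − x) = 42.615
(40.94684 − 42.95914)·x = 42.615 − 42.95914
x = -0.34414 / -2.01230 = 0.17102 → 17.10% Jf-41, 82.90% Jf-43.

Jf-41: 17.10%, Jf-43: 82.90%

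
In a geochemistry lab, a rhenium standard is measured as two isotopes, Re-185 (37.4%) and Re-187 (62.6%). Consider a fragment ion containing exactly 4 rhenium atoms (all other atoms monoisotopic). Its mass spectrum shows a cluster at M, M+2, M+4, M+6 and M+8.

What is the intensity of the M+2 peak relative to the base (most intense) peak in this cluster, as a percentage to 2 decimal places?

35.69%

(0.374 + 0.626)^4 gives M 0.0196, M+2 0.1310, M+4 0.3289, M+6 0.3670, M+8 0.1536; the largest is M+6.
P(M+6) = C(4,3) × 0.374^1 × 0.626^3 = 4 × 0.3740 × 0.24531438 = 0.366990 (base)
P(M+2) = C(4,1) × 0.374^3 × 0.626^1 = 4 × 0.05231362 × 0.6260 = 0.130993
Relative intensity = 0.130993 / 0.366990 × 100 = 35.69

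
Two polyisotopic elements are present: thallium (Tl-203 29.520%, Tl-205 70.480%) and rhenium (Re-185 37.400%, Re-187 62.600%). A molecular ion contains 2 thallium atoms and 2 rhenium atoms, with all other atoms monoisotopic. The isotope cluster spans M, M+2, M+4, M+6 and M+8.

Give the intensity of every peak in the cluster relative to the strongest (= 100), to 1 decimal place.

3.1 : 25.0 : 75.4 : 100.0 : 49.2

Thallium pattern (n=2): 0.08714304 : 0.41611392 : 0.49674304
Rhenium pattern (n=2): 0.139876 : 0.468248 : 0.391876
Convolve the two distributions (both contribute in 2-u steps):
  M: 0.08714304×0.139876 = 0.012189
  M+2: 0.08714304×0.468248 + 0.41611392×0.139876 = 0.099009
  M+4: 0.08714304×0.391876 + 0.41611392×0.468248 + 0.49674304×0.139876 = 0.298476
  M+6: 0.41611392×0.391876 + 0.49674304×0.468248 = 0.395664
  M+8: 0.49674304×0.391876 = 0.194662
Scale to base peak (0.395664) = 100: 3.1 : 25.0 : 75.4 : 100.0 : 49.2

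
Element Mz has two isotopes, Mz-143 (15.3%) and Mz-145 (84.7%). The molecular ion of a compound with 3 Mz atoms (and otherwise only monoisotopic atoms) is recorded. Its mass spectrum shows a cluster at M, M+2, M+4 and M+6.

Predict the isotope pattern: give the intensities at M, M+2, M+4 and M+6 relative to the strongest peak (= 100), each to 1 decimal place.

0.6 : 9.8 : 54.2 : 100.0

The 3 Mz atoms are independent, so intensities follow the terms of (0.153 + 0.847)^3.
P(M) = 0.153^3 = 0.003582
P(M+2) = 3 × 0.153^2 × 0.847^1 = 0.059482
P(M+4) = 3 × 0.153^1 × 0.847^2 = 0.329291
P(M+6) = 0.847^3 = 0.607645
The M+6 peak is largest (0.607645); scaling to 100 gives 0.6 : 9.8 : 54.2 : 100.0.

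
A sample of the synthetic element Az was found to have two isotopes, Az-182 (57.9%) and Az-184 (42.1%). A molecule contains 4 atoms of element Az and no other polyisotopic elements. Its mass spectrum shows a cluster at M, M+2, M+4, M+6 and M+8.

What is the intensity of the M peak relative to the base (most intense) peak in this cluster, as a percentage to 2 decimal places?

Binomial terms of (0.579 + 0.421)^4: M 0.1124, M+2 0.3269, M+4 0.3565, M+6 0.1728, M+8 0.0314 → M+4 is the base peak.
P(M+4) = C(4,2) × 0.579^2 × 0.421^2 = 6 × 0.335241 × 0.177241 = 0.356511 (base)
P(M) = C(4,0) × 0.579^4 × 0.421^0 = 1 × 0.11238653 × 1.0000 = 0.112387
Relative intensity = 0.112387 / 0.356511 × 100 = 31.52

31.52%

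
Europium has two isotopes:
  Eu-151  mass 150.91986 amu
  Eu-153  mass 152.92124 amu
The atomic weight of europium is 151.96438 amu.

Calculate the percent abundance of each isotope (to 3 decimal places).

Writing the weighted mean with unknown fraction x of Eu-151:
150.91986·x + 152.92124·(1 − x) = 151.96438
(150.91986 − 152.92124)·x = 151.96438 − 152.92124
x = -0.95686 / -2.00138 = 0.47810 → 47.810% Eu-151, 52.190% Eu-153.

Eu-151: 47.810%, Eu-153: 52.190%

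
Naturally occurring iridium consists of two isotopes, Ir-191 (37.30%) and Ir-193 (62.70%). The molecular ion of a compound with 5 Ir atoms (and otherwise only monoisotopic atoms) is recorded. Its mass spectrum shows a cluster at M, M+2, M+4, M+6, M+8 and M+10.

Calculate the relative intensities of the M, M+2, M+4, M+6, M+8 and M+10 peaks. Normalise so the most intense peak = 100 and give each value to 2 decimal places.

The 5 Ir atoms are independent, so intensities follow the terms of (0.3730 + 0.6270)^5.
P(M) = 0.3730^5 = 0.007220
P(M+2) = 5 × 0.3730^4 × 0.6270^1 = 0.060684
P(M+4) = 10 × 0.3730^3 × 0.6270^2 = 0.204015
P(M+6) = 10 × 0.3730^2 × 0.6270^3 = 0.342942
P(M+8) = 5 × 0.3730^1 × 0.6270^4 = 0.288237
P(M+10) = 0.6270^5 = 0.096903
The M+6 peak is largest (0.342942); scaling to 100 gives 2.11 : 17.70 : 59.49 : 100.00 : 84.05 : 28.26.

2.11 : 17.70 : 59.49 : 100.00 : 84.05 : 28.26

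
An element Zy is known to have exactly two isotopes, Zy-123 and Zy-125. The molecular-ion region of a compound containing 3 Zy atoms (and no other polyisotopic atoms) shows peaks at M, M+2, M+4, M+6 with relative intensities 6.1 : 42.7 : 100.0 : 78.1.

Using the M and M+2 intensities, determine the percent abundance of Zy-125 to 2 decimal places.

If p is the fraction of Zy that is Zy-123, then I(M+2)/I(M) = [C(3,1)·p^2·(1−p)] / p^3 = 3·(1−p)/p = 42.7/6.1 = 7.0000
(1−p)/p = 7.0000/3 = 2.3333  ⇒  p = 1/(1 + 2.3333) = 0.3000
Zy-123: 30.00%, Zy-125: 70.00%.

70.00%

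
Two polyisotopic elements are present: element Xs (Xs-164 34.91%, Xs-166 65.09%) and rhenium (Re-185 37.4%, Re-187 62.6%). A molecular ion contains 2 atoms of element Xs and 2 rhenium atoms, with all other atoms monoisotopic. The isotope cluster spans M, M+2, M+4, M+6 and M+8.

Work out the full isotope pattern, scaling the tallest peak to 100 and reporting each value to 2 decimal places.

4.53 : 32.04 : 84.95 : 100.00 : 44.10

Element Xs pattern (n=2): 0.12187081 : 0.45445838 : 0.42367081
Rhenium pattern (n=2): 0.139876 : 0.468248 : 0.391876
Convolve the two distributions (both contribute in 2-u steps):
  M: 0.12187081×0.139876 = 0.017047
  M+2: 0.12187081×0.468248 + 0.45445838×0.139876 = 0.120634
  M+4: 0.12187081×0.391876 + 0.45445838×0.468248 + 0.42367081×0.139876 = 0.319819
  M+6: 0.45445838×0.391876 + 0.42367081×0.468248 = 0.376474
  M+8: 0.42367081×0.391876 = 0.166026
Scale to base peak (0.376474) = 100: 4.53 : 32.04 : 84.95 : 100.00 : 44.10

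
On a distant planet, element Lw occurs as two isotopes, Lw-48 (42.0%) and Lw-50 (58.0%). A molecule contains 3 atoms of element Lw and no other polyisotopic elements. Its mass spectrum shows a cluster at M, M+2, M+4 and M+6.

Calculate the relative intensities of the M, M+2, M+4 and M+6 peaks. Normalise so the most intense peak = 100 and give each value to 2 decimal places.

17.48 : 72.41 : 100.00 : 46.03

Expanding (0.420 + 0.580)^3:
P(M) = 0.420^3 = 0.074088
P(M+2) = 3 × 0.420^2 × 0.580^1 = 0.306936
P(M+4) = 3 × 0.420^1 × 0.580^2 = 0.423864
P(M+6) = 0.580^3 = 0.195112
The M+4 peak is largest (0.423864); scaling to 100 gives 17.48 : 72.41 : 100.00 : 46.03.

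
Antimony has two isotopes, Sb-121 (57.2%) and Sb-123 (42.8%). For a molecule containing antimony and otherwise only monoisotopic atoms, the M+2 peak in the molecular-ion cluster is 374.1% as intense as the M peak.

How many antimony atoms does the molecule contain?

With n Sb atoms, P(M+2)/P(M) = C(n,1)·p^(n−1)q / p^n = n·q/p = n · 0.428/0.572.
n = 3.741 × 0.572/0.428 = 5.00 ≈ 5

5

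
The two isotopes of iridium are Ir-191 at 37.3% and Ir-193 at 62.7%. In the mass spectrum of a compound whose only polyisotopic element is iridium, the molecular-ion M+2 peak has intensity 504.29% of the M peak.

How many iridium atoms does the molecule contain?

3

The M+2/M ratio from n Ir atoms is n · q/p = n · 0.627/0.373.
n = 5.0429 × 0.373/0.627 = 3.00 ≈ 3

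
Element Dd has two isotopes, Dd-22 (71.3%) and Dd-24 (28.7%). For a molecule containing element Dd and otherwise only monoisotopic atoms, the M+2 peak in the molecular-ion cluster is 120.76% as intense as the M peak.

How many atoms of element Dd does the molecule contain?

For n independent Dd atoms, I(M+2)/I(M) = n · (abundance Dd-24) / (abundance Dd-22) = n · 0.287/0.713.
n = 1.2076 × 0.713/0.287 = 3.00 ≈ 3

3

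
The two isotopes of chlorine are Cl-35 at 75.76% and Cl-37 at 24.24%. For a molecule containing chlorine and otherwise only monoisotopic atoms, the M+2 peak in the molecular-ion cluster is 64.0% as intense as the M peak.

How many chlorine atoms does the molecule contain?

2

For n independent Cl atoms, I(M+2)/I(M) = n · (abundance Cl-37) / (abundance Cl-35) = n · 0.2424/0.7576.
n = 0.640 × 0.7576/0.2424 = 2.00 ≈ 2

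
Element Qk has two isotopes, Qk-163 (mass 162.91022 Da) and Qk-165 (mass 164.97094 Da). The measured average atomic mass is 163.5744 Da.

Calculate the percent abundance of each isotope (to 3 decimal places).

Let x be the fractional abundance of Qk-163; then Qk-165 has abundance 1 − x.
162.91022·x + 164.97094·(1 − x) = 163.5744
(162.91022 − 164.97094)·x = 163.5744 − 164.97094
x = -1.39654 / -2.06072 = 0.67770 → 67.770% Qk-163, 32.230% Qk-165.

Qk-163: 67.770%, Qk-165: 32.230%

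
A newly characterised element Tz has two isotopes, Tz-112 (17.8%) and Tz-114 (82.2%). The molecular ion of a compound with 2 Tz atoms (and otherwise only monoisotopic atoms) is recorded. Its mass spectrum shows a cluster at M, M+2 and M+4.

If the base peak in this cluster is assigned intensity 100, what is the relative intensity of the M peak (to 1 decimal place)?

Binomial terms of (0.178 + 0.822)^2: M 0.0317, M+2 0.2926, M+4 0.6757 → M+4 is the base peak.
P(M+4) = C(2,2) × 0.178^0 × 0.822^2 = 1 × 1.0000 × 0.675684 = 0.675684 (base)
P(M) = C(2,0) × 0.178^2 × 0.822^0 = 1 × 0.031684 × 1.0000 = 0.031684
Relative intensity = 0.031684 / 0.675684 × 100 = 4.7

4.7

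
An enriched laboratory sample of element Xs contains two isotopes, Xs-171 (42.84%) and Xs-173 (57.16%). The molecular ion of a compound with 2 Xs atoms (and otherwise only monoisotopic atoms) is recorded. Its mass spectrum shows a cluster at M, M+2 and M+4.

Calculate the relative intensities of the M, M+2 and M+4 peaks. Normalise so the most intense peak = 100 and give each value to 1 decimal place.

Each Xs atom is independently Xs-171 (p = 0.4284) or Xs-173 (q = 0.5716); the cluster is the binomial expansion (p + q)^2.
P(M) = 0.4284^2 = 0.183527
P(M+2) = 2 × 0.4284^1 × 0.5716^1 = 0.489747
P(M+4) = 0.5716^2 = 0.326727
The M+2 peak is largest (0.489747); scaling to 100 gives 37.5 : 100.0 : 66.7.

37.5 : 100.0 : 66.7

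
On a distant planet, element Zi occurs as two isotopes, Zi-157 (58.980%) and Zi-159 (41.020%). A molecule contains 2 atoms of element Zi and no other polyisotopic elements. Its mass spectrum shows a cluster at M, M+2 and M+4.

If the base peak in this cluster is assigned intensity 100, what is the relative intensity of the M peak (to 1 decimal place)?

(0.58980 + 0.41020)^2 gives M 0.3479, M+2 0.4839, M+4 0.1683; the largest is M+2.
P(M+2) = C(2,1) × 0.58980^1 × 0.41020^1 = 2 × 0.5898 × 0.4102 = 0.483872 (base)
P(M) = C(2,0) × 0.58980^2 × 0.41020^0 = 1 × 0.34786404 × 1.0000 = 0.347864
Relative intensity = 0.347864 / 0.483872 × 100 = 71.9

71.9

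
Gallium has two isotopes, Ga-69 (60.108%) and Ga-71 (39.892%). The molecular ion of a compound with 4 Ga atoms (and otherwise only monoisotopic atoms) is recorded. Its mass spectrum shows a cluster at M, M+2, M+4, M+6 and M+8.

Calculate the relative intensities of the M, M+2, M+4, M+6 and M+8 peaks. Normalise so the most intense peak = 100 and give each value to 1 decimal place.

37.7 : 100.0 : 99.6 : 44.0 : 7.3

Each Ga atom is independently Ga-69 (p = 0.60108) or Ga-71 (q = 0.39892); the cluster is the binomial expansion (p + q)^4.
P(M) = 0.60108^4 = 0.130536
P(M+2) = 4 × 0.60108^3 × 0.39892^1 = 0.346531
P(M+4) = 6 × 0.60108^2 × 0.39892^2 = 0.344975
P(M+6) = 4 × 0.60108^1 × 0.39892^3 = 0.152633
P(M+8) = 0.39892^4 = 0.025325
The M+2 peak is largest (0.346531); scaling to 100 gives 37.7 : 100.0 : 99.6 : 44.0 : 7.3.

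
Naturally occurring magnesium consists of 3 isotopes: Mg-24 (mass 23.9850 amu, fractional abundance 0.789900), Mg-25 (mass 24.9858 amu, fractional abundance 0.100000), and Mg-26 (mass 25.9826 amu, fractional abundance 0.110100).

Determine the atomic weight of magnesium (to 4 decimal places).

24.3050 amu

Weight each isotope mass by its fractional abundance: 0.789900 × 23.9850 + 0.100000 × 24.9858 + 0.110100 × 25.9826
= 18.94575 + 2.49858 + 2.86068 = 24.30501 amu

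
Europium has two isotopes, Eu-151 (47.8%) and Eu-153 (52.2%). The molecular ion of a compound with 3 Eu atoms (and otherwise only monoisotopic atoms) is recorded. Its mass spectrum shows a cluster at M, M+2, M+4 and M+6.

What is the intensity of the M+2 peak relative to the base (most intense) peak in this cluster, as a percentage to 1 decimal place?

Binomial terms of (0.478 + 0.522)^3: M 0.1092, M+2 0.3578, M+4 0.3907, M+6 0.1422 → M+4 is the base peak.
P(M+4) = C(3,2) × 0.478^1 × 0.522^2 = 3 × 0.4780 × 0.272484 = 0.390742 (base)
P(M+2) = C(3,1) × 0.478^2 × 0.522^1 = 3 × 0.228484 × 0.5220 = 0.357806
Relative intensity = 0.357806 / 0.390742 × 100 = 91.6

91.6%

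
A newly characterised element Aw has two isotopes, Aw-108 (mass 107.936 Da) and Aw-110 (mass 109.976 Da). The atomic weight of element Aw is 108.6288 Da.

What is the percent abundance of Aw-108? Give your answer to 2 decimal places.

Let x be the fractional abundance of Aw-108; then Aw-110 has abundance 1 − x.
107.936·x + 109.976·(1 − x) = 108.6288
(107.936 − 109.976)·x = 108.6288 − 109.976
x = -1.3472 / -2.040 = 0.66039 → 66.04% Aw-108, 33.96% Aw-110.

66.04%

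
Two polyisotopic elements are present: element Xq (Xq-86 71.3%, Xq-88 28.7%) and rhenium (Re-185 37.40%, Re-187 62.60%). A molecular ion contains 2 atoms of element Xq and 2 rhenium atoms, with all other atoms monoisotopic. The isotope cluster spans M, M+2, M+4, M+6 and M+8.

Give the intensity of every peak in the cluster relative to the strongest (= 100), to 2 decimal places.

Element Xq pattern (n=2): 0.508369 : 0.409262 : 0.082369
Rhenium pattern (n=2): 0.139876 : 0.468248 : 0.391876
Convolve the two distributions (both contribute in 2-u steps):
  M: 0.508369×0.139876 = 0.071109
  M+2: 0.508369×0.468248 + 0.409262×0.139876 = 0.295289
  M+4: 0.508369×0.391876 + 0.409262×0.468248 + 0.082369×0.139876 = 0.402375
  M+6: 0.409262×0.391876 + 0.082369×0.468248 = 0.198949
  M+8: 0.082369×0.391876 = 0.032278
Scale to base peak (0.402375) = 100: 17.67 : 73.39 : 100.00 : 49.44 : 8.02

17.67 : 73.39 : 100.00 : 49.44 : 8.02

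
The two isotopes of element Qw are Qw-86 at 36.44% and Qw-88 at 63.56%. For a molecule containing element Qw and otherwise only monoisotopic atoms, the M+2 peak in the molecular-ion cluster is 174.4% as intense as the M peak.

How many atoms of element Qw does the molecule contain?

With n Qw atoms, P(M+2)/P(M) = C(n,1)·p^(n−1)q / p^n = n·q/p = n · 0.6356/0.3644.
n = 1.744 × 0.3644/0.6356 = 1.00 ≈ 1

1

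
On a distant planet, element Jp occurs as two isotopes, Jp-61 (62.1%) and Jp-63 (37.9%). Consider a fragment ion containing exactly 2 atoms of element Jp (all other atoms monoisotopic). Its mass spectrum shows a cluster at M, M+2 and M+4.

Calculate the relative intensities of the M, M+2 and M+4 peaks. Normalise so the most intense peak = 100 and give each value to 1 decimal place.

81.9 : 100.0 : 30.5

The 2 Jp atoms are independent, so intensities follow the terms of (0.621 + 0.379)^2.
P(M) = 0.621^2 = 0.385641
P(M+2) = 2 × 0.621^1 × 0.379^1 = 0.470718
P(M+4) = 0.379^2 = 0.143641
The M+2 peak is largest (0.470718); scaling to 100 gives 81.9 : 100.0 : 30.5.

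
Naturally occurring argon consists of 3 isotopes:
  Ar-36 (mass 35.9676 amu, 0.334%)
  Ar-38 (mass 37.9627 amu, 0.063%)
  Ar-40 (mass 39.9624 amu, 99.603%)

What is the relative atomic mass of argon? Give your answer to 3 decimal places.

Average mass = Σ (abundance × isotope mass) = 0.00334 × 35.9676 + 0.00063 × 37.9627 + 0.99603 × 39.9624
= 0.12013 + 0.02392 + 39.80375 = 39.94780 amu

39.948 amu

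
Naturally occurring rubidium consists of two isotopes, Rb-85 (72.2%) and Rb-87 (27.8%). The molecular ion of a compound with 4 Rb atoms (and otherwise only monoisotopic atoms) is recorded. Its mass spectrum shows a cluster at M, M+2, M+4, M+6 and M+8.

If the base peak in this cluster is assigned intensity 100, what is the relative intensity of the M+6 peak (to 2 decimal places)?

14.83

(0.722 + 0.278)^4 gives M 0.2717, M+2 0.4185, M+4 0.2417, M+6 0.0620, M+8 0.0060; the largest is M+2.
P(M+2) = C(4,1) × 0.722^3 × 0.278^1 = 4 × 0.37636705 × 0.2780 = 0.418520 (base)
P(M+6) = C(4,3) × 0.722^1 × 0.278^3 = 4 × 0.7220 × 0.02148495 = 0.062049
Relative intensity = 0.062049 / 0.418520 × 100 = 14.83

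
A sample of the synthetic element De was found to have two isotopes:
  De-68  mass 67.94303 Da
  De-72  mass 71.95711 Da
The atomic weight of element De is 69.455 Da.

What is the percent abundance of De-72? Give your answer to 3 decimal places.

37.667%

With x = fraction of De-68 (so De-72 is 1 − x):
67.94303·x + 71.95711·(1 − x) = 69.455
(67.94303 − 71.95711)·x = 69.455 − 71.95711
x = -2.50211 / -4.01408 = 0.62333 → 62.333% De-68, 37.667% De-72.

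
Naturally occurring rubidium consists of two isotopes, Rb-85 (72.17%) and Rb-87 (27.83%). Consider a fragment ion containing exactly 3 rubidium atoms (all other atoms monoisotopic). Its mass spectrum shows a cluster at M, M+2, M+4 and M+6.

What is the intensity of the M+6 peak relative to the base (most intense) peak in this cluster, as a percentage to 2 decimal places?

Binomial terms of (0.7217 + 0.2783)^3: M 0.3759, M+2 0.4349, M+4 0.1677, M+6 0.0216 → M+2 is the base peak.
P(M+2) = C(3,1) × 0.7217^2 × 0.2783^1 = 3 × 0.52085089 × 0.2783 = 0.434858 (base)
P(M+6) = C(3,3) × 0.7217^0 × 0.2783^3 = 1 × 1.0000 × 0.02155458 = 0.021555
Relative intensity = 0.021555 / 0.434858 × 100 = 4.96

4.96%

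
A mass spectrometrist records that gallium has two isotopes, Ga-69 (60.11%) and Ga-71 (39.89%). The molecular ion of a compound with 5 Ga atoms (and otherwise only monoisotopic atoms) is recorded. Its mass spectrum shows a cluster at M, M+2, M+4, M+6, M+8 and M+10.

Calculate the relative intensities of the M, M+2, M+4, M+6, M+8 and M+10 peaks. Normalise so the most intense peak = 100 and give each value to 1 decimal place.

Each Ga atom is independently Ga-69 (p = 0.6011) or Ga-71 (q = 0.3989); the cluster is the binomial expansion (p + q)^5.
P(M) = 0.6011^5 = 0.078475
P(M+2) = 5 × 0.6011^4 × 0.3989^1 = 0.260388
P(M+4) = 10 × 0.6011^3 × 0.3989^2 = 0.345596
P(M+6) = 10 × 0.6011^2 × 0.3989^3 = 0.229343
P(M+8) = 5 × 0.6011^1 × 0.3989^4 = 0.076098
P(M+10) = 0.3989^5 = 0.010100
The M+4 peak is largest (0.345596); scaling to 100 gives 22.7 : 75.3 : 100.0 : 66.4 : 22.0 : 2.9.

22.7 : 75.3 : 100.0 : 66.4 : 22.0 : 2.9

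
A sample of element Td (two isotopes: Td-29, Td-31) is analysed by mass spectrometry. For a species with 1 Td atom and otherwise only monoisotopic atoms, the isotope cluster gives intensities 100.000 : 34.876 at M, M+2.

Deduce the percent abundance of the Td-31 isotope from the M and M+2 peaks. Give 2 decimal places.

25.86%

Write p for the Td-29 fraction. I(M+2)/I(M) = [C(1,1)·p^0·(1−p)] / p^1 = 1·(1−p)/p = 34.876/100.000 = 0.3488
(1−p)/p = 0.3488/1 = 0.3488  ⇒  p = 1/(1 + 0.3488) = 0.7414
Td-29: 74.14%, Td-31: 25.86%.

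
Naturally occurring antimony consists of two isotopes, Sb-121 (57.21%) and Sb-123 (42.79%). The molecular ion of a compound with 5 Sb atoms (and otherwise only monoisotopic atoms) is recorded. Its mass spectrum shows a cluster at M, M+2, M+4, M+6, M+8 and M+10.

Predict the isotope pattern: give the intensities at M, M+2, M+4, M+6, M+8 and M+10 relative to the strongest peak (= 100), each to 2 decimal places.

17.88 : 66.85 : 100.00 : 74.79 : 27.97 : 4.18

The 5 Sb atoms are independent, so intensities follow the terms of (0.5721 + 0.4279)^5.
P(M) = 0.5721^5 = 0.061286
P(M+2) = 5 × 0.5721^4 × 0.4279^1 = 0.229192
P(M+4) = 10 × 0.5721^3 × 0.4279^2 = 0.342847
P(M+6) = 10 × 0.5721^2 × 0.4279^3 = 0.256431
P(M+8) = 5 × 0.5721^1 × 0.4279^4 = 0.095898
P(M+10) = 0.4279^5 = 0.014345
The M+4 peak is largest (0.342847); scaling to 100 gives 17.88 : 66.85 : 100.00 : 74.79 : 27.97 : 4.18.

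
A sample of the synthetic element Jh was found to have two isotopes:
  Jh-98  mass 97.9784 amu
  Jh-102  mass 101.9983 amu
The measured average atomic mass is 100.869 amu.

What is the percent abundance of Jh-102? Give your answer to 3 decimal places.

71.907%

Let x be the fractional abundance of Jh-98; then Jh-102 has abundance 1 − x.
97.9784·x + 101.9983·(1 − x) = 100.869
(97.9784 − 101.9983)·x = 100.869 − 101.9983
x = -1.1293 / -4.0199 = 0.28093 → 28.093% Jh-98, 71.907% Jh-102.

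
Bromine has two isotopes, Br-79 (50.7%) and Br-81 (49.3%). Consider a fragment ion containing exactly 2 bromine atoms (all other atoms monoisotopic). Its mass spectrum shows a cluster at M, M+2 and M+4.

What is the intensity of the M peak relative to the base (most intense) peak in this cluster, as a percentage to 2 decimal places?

51.42%

Term probabilities: M 0.2570, M+2 0.4999, M+4 0.2430. Base peak = M+2.
P(M+2) = C(2,1) × 0.507^1 × 0.493^1 = 2 × 0.5070 × 0.4930 = 0.499902 (base)
P(M) = C(2,0) × 0.507^2 × 0.493^0 = 1 × 0.257049 × 1.0000 = 0.257049
Relative intensity = 0.257049 / 0.499902 × 100 = 51.42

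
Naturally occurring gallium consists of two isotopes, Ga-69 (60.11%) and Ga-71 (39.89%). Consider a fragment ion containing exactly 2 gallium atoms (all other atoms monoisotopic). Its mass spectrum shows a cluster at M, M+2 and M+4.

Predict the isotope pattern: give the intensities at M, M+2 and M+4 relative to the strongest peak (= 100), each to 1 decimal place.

The 2 Ga atoms are independent, so intensities follow the terms of (0.6011 + 0.3989)^2.
P(M) = 0.6011^2 = 0.361321
P(M+2) = 2 × 0.6011^1 × 0.3989^1 = 0.479558
P(M+4) = 0.3989^2 = 0.159121
The M+2 peak is largest (0.479558); scaling to 100 gives 75.3 : 100.0 : 33.2.

75.3 : 100.0 : 33.2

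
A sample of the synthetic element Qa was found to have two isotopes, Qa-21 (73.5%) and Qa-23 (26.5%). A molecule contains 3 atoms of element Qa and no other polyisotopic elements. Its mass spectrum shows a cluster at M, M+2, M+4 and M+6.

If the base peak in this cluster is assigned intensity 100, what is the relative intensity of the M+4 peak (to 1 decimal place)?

36.1

(0.735 + 0.265)^3 gives M 0.3971, M+2 0.4295, M+4 0.1548, M+6 0.0186; the largest is M+2.
P(M+2) = C(3,1) × 0.735^2 × 0.265^1 = 3 × 0.540225 × 0.2650 = 0.429479 (base)
P(M+4) = C(3,2) × 0.735^1 × 0.265^2 = 3 × 0.7350 × 0.070225 = 0.154846
Relative intensity = 0.154846 / 0.429479 × 100 = 36.1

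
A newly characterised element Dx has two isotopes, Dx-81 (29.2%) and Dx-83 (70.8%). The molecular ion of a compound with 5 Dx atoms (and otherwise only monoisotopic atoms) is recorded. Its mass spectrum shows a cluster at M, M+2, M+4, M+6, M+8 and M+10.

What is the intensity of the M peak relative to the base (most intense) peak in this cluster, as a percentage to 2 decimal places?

Term probabilities: M 0.0021, M+2 0.0257, M+4 0.1248, M+6 0.3026, M+8 0.3668, M+10 0.1779. Base peak = M+8.
P(M+8) = C(5,4) × 0.292^1 × 0.708^4 = 5 × 0.2920 × 0.2512656 = 0.366848 (base)
P(M) = C(5,0) × 0.292^5 × 0.708^0 = 1 × 0.00212283 × 1.0000 = 0.002123
Relative intensity = 0.002123 / 0.366848 × 100 = 0.58

0.58%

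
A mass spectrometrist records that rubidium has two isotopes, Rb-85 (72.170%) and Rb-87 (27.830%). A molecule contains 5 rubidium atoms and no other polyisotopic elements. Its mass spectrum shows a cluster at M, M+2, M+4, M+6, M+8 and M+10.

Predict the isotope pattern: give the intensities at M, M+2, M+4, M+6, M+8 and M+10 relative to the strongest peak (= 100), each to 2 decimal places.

51.86 : 100.00 : 77.12 : 29.74 : 5.73 : 0.44

The 5 Rb atoms are independent, so intensities follow the terms of (0.72170 + 0.27830)^5.
P(M) = 0.72170^5 = 0.195787
P(M+2) = 5 × 0.72170^4 × 0.27830^1 = 0.377494
P(M+4) = 10 × 0.72170^3 × 0.27830^2 = 0.291136
P(M+6) = 10 × 0.72170^2 × 0.27830^3 = 0.112267
P(M+8) = 5 × 0.72170^1 × 0.27830^4 = 0.021646
P(M+10) = 0.27830^5 = 0.001669
The M+2 peak is largest (0.377494); scaling to 100 gives 51.86 : 100.00 : 77.12 : 29.74 : 5.73 : 0.44.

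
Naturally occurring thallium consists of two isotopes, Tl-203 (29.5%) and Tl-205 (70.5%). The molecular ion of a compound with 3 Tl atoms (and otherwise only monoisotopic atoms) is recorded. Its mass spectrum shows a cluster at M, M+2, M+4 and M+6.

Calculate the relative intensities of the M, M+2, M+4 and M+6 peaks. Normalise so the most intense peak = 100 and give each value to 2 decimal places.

5.84 : 41.84 : 100.00 : 79.66

Expanding (0.295 + 0.705)^3:
P(M) = 0.295^3 = 0.025672
P(M+2) = 3 × 0.295^2 × 0.705^1 = 0.184058
P(M+4) = 3 × 0.295^1 × 0.705^2 = 0.439867
P(M+6) = 0.705^3 = 0.350403
The M+4 peak is largest (0.439867); scaling to 100 gives 5.84 : 41.84 : 100.00 : 79.66.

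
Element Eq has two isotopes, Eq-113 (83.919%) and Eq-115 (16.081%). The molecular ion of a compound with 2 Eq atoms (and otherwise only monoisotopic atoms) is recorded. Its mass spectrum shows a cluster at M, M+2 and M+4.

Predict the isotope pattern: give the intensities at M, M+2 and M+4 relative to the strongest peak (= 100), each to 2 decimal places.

Each Eq atom is independently Eq-113 (p = 0.83919) or Eq-115 (q = 0.16081); the cluster is the binomial expansion (p + q)^2.
P(M) = 0.83919^2 = 0.704240
P(M+2) = 2 × 0.83919^1 × 0.16081^1 = 0.269900
P(M+4) = 0.16081^2 = 0.025860
The M peak is largest (0.704240); scaling to 100 gives 100.00 : 38.33 : 3.67.

100.00 : 38.33 : 3.67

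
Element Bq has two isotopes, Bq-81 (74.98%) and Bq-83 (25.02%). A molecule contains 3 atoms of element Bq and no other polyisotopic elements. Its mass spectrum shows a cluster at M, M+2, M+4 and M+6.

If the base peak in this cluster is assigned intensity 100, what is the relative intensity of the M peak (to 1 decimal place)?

99.9

Binomial terms of (0.7498 + 0.2502)^3: M 0.4215, M+2 0.4220, M+4 0.1408, M+6 0.0157 → M+2 is the base peak.
P(M+2) = C(3,1) × 0.7498^2 × 0.2502^1 = 3 × 0.56220004 × 0.2502 = 0.421987 (base)
P(M) = C(3,0) × 0.7498^3 × 0.2502^0 = 1 × 0.42153759 × 1.0000 = 0.421538
Relative intensity = 0.421538 / 0.421987 × 100 = 99.9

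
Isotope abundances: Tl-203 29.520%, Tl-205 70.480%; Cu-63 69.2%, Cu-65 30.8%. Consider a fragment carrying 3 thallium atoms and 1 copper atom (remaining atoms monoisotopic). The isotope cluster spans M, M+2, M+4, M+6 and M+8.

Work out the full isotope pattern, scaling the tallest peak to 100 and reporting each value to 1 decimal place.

4.7 : 35.8 : 95.6 : 100.0 : 28.5

Thallium pattern (n=3): 0.02572463 : 0.18425524 : 0.43991564 : 0.35010449
Copper pattern (n=1): 0.6920 : 0.3080
Convolve the two distributions (both contribute in 2-u steps):
  M: 0.02572463×0.6920 = 0.017801
  M+2: 0.02572463×0.3080 + 0.18425524×0.6920 = 0.135428
  M+4: 0.18425524×0.3080 + 0.43991564×0.6920 = 0.361172
  M+6: 0.43991564×0.3080 + 0.35010449×0.6920 = 0.377766
  M+8: 0.35010449×0.3080 = 0.107832
Scale to base peak (0.377766) = 100: 4.7 : 35.8 : 95.6 : 100.0 : 28.5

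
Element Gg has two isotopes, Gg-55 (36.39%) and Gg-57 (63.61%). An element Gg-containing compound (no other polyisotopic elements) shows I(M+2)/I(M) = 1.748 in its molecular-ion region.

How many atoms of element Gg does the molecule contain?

1

The M+2/M ratio from n Gg atoms is n · q/p = n · 0.6361/0.3639.
n = 1.748 × 0.3639/0.6361 = 1.00 ≈ 1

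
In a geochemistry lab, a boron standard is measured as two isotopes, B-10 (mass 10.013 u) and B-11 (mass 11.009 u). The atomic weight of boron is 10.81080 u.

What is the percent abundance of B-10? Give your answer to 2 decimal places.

Let x be the fractional abundance of B-10; then B-11 has abundance 1 − x.
10.013·x + 11.009·(1 − x) = 10.81080
(10.013 − 11.009)·x = 10.81080 − 11.009
x = -0.19820 / -0.996 = 0.19900 → 19.90% B-10, 80.10% B-11.

19.90%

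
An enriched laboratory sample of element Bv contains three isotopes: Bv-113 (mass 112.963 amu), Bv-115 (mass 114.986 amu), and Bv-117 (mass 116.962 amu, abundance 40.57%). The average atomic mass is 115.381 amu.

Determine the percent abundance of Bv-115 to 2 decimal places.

39.33%

The remaining 59.43% is split between Bv-113 (fraction x) and Bv-115 (fraction 0.5943 − x).
Substituting: 112.963x + 114.986(0.5943 − x) = 67.9295166
(112.963 − 114.986)x = -0.4066632  ⇒  x = 0.20102, y = 0.39328
Bv-113: 20.10%, Bv-115: 39.33%.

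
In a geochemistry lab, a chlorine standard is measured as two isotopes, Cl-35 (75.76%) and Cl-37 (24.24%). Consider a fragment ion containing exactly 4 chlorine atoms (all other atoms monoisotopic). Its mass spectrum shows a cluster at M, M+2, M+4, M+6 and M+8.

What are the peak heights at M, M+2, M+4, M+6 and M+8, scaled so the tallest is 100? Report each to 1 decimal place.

78.1 : 100.0 : 48.0 : 10.2 : 0.8

Each Cl atom is independently Cl-35 (p = 0.7576) or Cl-37 (q = 0.2424); the cluster is the binomial expansion (p + q)^4.
P(M) = 0.7576^4 = 0.329428
P(M+2) = 4 × 0.7576^3 × 0.2424^1 = 0.421612
P(M+4) = 6 × 0.7576^2 × 0.2424^2 = 0.202347
P(M+6) = 4 × 0.7576^1 × 0.2424^3 = 0.043162
P(M+8) = 0.2424^4 = 0.003452
The M+2 peak is largest (0.421612); scaling to 100 gives 78.1 : 100.0 : 48.0 : 10.2 : 0.8.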